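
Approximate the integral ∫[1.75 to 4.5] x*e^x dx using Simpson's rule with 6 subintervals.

f(x) = x*e^x
a = 1.75, b = 4.5, n = 6
h = (b - a)/n = 0.458333

Simpson's rule: (h/3)[f(x₀) + 4f(x₁) + 2f(x₂) + ... + f(xₙ)]

x_0 = 1.7500, f(x_0) = 10.070555, coefficient = 1
x_1 = 2.2083, f(x_1) = 20.097017, coefficient = 4
x_2 = 2.6667, f(x_2) = 38.378443, coefficient = 2
x_3 = 3.1250, f(x_3) = 71.124672, coefficient = 4
x_4 = 3.5833, f(x_4) = 128.976059, coefficient = 2
x_5 = 4.0417, f(x_5) = 230.056243, coefficient = 4
x_6 = 4.5000, f(x_6) = 405.077091, coefficient = 1

I ≈ (0.458333/3) × 2034.968381 = 310.897947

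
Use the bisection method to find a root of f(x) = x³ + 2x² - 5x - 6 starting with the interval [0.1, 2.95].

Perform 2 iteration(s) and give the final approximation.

f(x) = x³ + 2x² - 5x - 6
Initial interval: [0.1, 2.95]

Iteration 1:
  c_1 = (0.100000 + 2.950000)/2 = 1.525000
  f(c_1) = f(1.525000) = -5.427172
  f(a) × f(c) ≥ 0, new interval: [1.525000, 2.950000]
Iteration 2:
  c_2 = (1.525000 + 2.950000)/2 = 2.237500
  f(c_2) = f(2.237500) = 4.027146
  f(a) × f(c) < 0, new interval: [1.525000, 2.237500]

After 2 iteration(s), the approximation is c_2 = 2.237500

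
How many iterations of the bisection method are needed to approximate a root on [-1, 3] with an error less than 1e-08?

We need (b-a)/2^n ≤ 1e-08
(3 - (-1))/2^n ≤ 1e-08
4/2^n ≤ 1e-08
2^n ≥ 400000000
n ≥ log₂(400000000) = 28.58
n ≥ 29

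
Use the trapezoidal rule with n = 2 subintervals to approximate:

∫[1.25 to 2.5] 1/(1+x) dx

f(x) = 1/(1+x)
a = 1.25, b = 2.5, n = 2
h = (b - a)/n = 0.625000

Trapezoidal rule: (h/2)[f(x₀) + 2f(x₁) + 2f(x₂) + ... + f(xₙ)]

x_0 = 1.2500, f(x_0) = 0.444444, coefficient = 1
x_1 = 1.8750, f(x_1) = 0.347826, coefficient = 2
x_2 = 2.5000, f(x_2) = 0.285714, coefficient = 1

I ≈ (0.625000/2) × 1.425811 = 0.445566
Exact value: 0.441833
Error: 0.003733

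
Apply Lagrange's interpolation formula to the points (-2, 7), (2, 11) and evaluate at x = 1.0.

Lagrange interpolation formula:
P(x) = Σ yᵢ × Lᵢ(x)
where Lᵢ(x) = Π_{j≠i} (x - xⱼ)/(xᵢ - xⱼ)

L_0(1.0) = (1.0 - 2)/(-2 - 2) = 0.250000
L_1(1.0) = (1.0 - (-2))/(2 - (-2)) = 0.750000

P(1.0) = 7×L_0(1.0) + 11×L_1(1.0)
P(1.0) = 10.000000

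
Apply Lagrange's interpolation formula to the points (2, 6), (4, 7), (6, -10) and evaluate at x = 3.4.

Lagrange interpolation formula:
P(x) = Σ yᵢ × Lᵢ(x)
where Lᵢ(x) = Π_{j≠i} (x - xⱼ)/(xᵢ - xⱼ)

L_0(3.4) = (3.4 - 4)/(2 - 4) × (3.4 - 6)/(2 - 6) = 0.195000
L_1(3.4) = (3.4 - 2)/(4 - 2) × (3.4 - 6)/(4 - 6) = 0.910000
L_2(3.4) = (3.4 - 2)/(6 - 2) × (3.4 - 4)/(6 - 4) = -0.105000

P(3.4) = 6×L_0(3.4) + 7×L_1(3.4) + (-10)×L_2(3.4)
P(3.4) = 8.590000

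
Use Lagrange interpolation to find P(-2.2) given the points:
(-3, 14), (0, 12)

Lagrange interpolation formula:
P(x) = Σ yᵢ × Lᵢ(x)
where Lᵢ(x) = Π_{j≠i} (x - xⱼ)/(xᵢ - xⱼ)

L_0(-2.2) = (-2.2 - 0)/(-3 - 0) = 0.733333
L_1(-2.2) = (-2.2 - (-3))/(0 - (-3)) = 0.266667

P(-2.2) = 14×L_0(-2.2) + 12×L_1(-2.2)
P(-2.2) = 13.466667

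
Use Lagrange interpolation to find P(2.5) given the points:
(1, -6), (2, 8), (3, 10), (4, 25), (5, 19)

Lagrange interpolation formula:
P(x) = Σ yᵢ × Lᵢ(x)
where Lᵢ(x) = Π_{j≠i} (x - xⱼ)/(xᵢ - xⱼ)

L_0(2.5) = (2.5 - 2)/(1 - 2) × (2.5 - 3)/(1 - 3) × (2.5 - 4)/(1 - 4) × (2.5 - 5)/(1 - 5) = -0.039062
L_1(2.5) = (2.5 - 1)/(2 - 1) × (2.5 - 3)/(2 - 3) × (2.5 - 4)/(2 - 4) × (2.5 - 5)/(2 - 5) = 0.468750
L_2(2.5) = (2.5 - 1)/(3 - 1) × (2.5 - 2)/(3 - 2) × (2.5 - 4)/(3 - 4) × (2.5 - 5)/(3 - 5) = 0.703125
L_3(2.5) = (2.5 - 1)/(4 - 1) × (2.5 - 2)/(4 - 2) × (2.5 - 3)/(4 - 3) × (2.5 - 5)/(4 - 5) = -0.156250
L_4(2.5) = (2.5 - 1)/(5 - 1) × (2.5 - 2)/(5 - 2) × (2.5 - 3)/(5 - 3) × (2.5 - 4)/(5 - 4) = 0.023438

P(2.5) = (-6)×L_0(2.5) + 8×L_1(2.5) + 10×L_2(2.5) + 25×L_3(2.5) + 19×L_4(2.5)
P(2.5) = 7.554688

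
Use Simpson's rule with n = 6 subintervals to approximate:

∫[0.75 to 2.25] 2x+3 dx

f(x) = 2x+3
a = 0.75, b = 2.25, n = 6
h = (b - a)/n = 0.250000

Simpson's rule: (h/3)[f(x₀) + 4f(x₁) + 2f(x₂) + ... + f(xₙ)]

x_0 = 0.7500, f(x_0) = 4.500000, coefficient = 1
x_1 = 1.0000, f(x_1) = 5.000000, coefficient = 4
x_2 = 1.2500, f(x_2) = 5.500000, coefficient = 2
x_3 = 1.5000, f(x_3) = 6.000000, coefficient = 4
x_4 = 1.7500, f(x_4) = 6.500000, coefficient = 2
x_5 = 2.0000, f(x_5) = 7.000000, coefficient = 4
x_6 = 2.2500, f(x_6) = 7.500000, coefficient = 1

I ≈ (0.250000/3) × 108.000000 = 9.000000
Exact value: 9.000000
Error: 0.000000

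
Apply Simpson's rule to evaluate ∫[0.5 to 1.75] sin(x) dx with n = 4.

f(x) = sin(x)
a = 0.5, b = 1.75, n = 4
h = (b - a)/n = 0.312500

Simpson's rule: (h/3)[f(x₀) + 4f(x₁) + 2f(x₂) + ... + f(xₙ)]

x_0 = 0.5000, f(x_0) = 0.479426, coefficient = 1
x_1 = 0.8125, f(x_1) = 0.726009, coefficient = 4
x_2 = 1.1250, f(x_2) = 0.902268, coefficient = 2
x_3 = 1.4375, f(x_3) = 0.991129, coefficient = 4
x_4 = 1.7500, f(x_4) = 0.983986, coefficient = 1

I ≈ (0.312500/3) × 10.136498 = 1.055885
Exact value: 1.055829
Error: 0.000057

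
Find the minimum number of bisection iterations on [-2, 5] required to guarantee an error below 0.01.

We need (b-a)/2^n ≤ 0.01
(5 - (-2))/2^n ≤ 0.01
7/2^n ≤ 0.01
2^n ≥ 700
n ≥ log₂(700) = 9.45
n ≥ 10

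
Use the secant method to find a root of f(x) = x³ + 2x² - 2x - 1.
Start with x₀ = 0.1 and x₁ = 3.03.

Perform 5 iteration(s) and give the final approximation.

f(x) = x³ + 2x² - 2x - 1
x₀ = 0.1, x₁ = 3.03

Secant formula: x_{n+1} = x_n - f(x_n)(x_n - x_{n-1})/(f(x_n) - f(x_{n-1}))

Iteration 1:
  f(0.100000) = -1.179000
  f(3.030000) = 39.119927
  x_2 = 3.030000 - 39.119927×(3.030000 - 0.100000)/(39.119927 - (-1.179000))
       = 0.185721
Iteration 2:
  f(3.030000) = 39.119927
  f(0.185721) = -1.296052
  x_3 = 0.185721 - (-1.296052)×(0.185721 - 3.030000)/(-1.296052 - 39.119927)
       = 0.276931
Iteration 3:
  f(0.185721) = -1.296052
  f(0.276931) = -1.379242
  x_4 = 0.276931 - (-1.379242)×(0.276931 - 0.185721)/(-1.379242 - (-1.296052))
       = -1.235262
Iteration 4:
  f(0.276931) = -1.379242
  f(-1.235262) = 2.637417
  x_5 = -1.235262 - 2.637417×(-1.235262 - 0.276931)/(2.637417 - (-1.379242))
       = -0.242327
Iteration 5:
  f(-1.235262) = 2.637417
  f(-0.242327) = -0.412132
  x_6 = -0.242327 - (-0.412132)×(-0.242327 - (-1.235262))/(-0.412132 - 2.637417)
       = -0.376517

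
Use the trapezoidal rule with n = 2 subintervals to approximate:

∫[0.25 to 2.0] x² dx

f(x) = x²
a = 0.25, b = 2.0, n = 2
h = (b - a)/n = 0.875000

Trapezoidal rule: (h/2)[f(x₀) + 2f(x₁) + 2f(x₂) + ... + f(xₙ)]

x_0 = 0.2500, f(x_0) = 0.062500, coefficient = 1
x_1 = 1.1250, f(x_1) = 1.265625, coefficient = 2
x_2 = 2.0000, f(x_2) = 4.000000, coefficient = 1

I ≈ (0.875000/2) × 6.593750 = 2.884766
Exact value: 2.661458
Error: 0.223307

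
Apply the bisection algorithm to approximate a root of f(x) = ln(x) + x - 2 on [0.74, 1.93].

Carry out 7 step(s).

f(x) = ln(x) + x - 2
Initial interval: [0.74, 1.93]

Iteration 1:
  c_1 = (0.740000 + 1.930000)/2 = 1.335000
  f(c_1) = f(1.335000) = -0.376069
  f(a) × f(c) ≥ 0, new interval: [1.335000, 1.930000]
Iteration 2:
  c_2 = (1.335000 + 1.930000)/2 = 1.632500
  f(c_2) = f(1.632500) = 0.122613
  f(a) × f(c) < 0, new interval: [1.335000, 1.632500]
Iteration 3:
  c_3 = (1.335000 + 1.632500)/2 = 1.483750
  f(c_3) = f(1.483750) = -0.121677
  f(a) × f(c) ≥ 0, new interval: [1.483750, 1.632500]
Iteration 4:
  c_4 = (1.483750 + 1.632500)/2 = 1.558125
  f(c_4) = f(1.558125) = 0.001608
  f(a) × f(c) < 0, new interval: [1.483750, 1.558125]
Iteration 5:
  c_5 = (1.483750 + 1.558125)/2 = 1.520938
  f(c_5) = f(1.520938) = -0.059736
  f(a) × f(c) ≥ 0, new interval: [1.520938, 1.558125]
Iteration 6:
  c_6 = (1.520938 + 1.558125)/2 = 1.539531
  f(c_6) = f(1.539531) = -0.028991
  f(a) × f(c) ≥ 0, new interval: [1.539531, 1.558125]
Iteration 7:
  c_7 = (1.539531 + 1.558125)/2 = 1.548828
  f(c_7) = f(1.548828) = -0.013673
  f(a) × f(c) ≥ 0, new interval: [1.548828, 1.558125]

After 7 iteration(s), the approximation is c_7 = 1.548828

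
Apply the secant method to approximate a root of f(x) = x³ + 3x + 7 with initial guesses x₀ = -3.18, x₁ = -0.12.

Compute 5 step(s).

f(x) = x³ + 3x + 7
x₀ = -3.18, x₁ = -0.12

Secant formula: x_{n+1} = x_n - f(x_n)(x_n - x_{n-1})/(f(x_n) - f(x_{n-1}))

Iteration 1:
  f(-3.180000) = -34.697432
  f(-0.120000) = 6.638272
  x_2 = -0.120000 - 6.638272×(-0.120000 - (-3.180000))/(6.638272 - (-34.697432))
       = -0.611418
Iteration 2:
  f(-0.120000) = 6.638272
  f(-0.611418) = 4.937178
  x_3 = -0.611418 - 4.937178×(-0.611418 - (-0.120000))/(4.937178 - 6.638272)
       = -2.037688
Iteration 3:
  f(-0.611418) = 4.937178
  f(-2.037688) = -7.573891
  x_4 = -2.037688 - (-7.573891)×(-2.037688 - (-0.611418))/(-7.573891 - 4.937178)
       = -1.174259
Iteration 4:
  f(-2.037688) = -7.573891
  f(-1.174259) = 1.858053
  x_5 = -1.174259 - 1.858053×(-1.174259 - (-2.037688))/(1.858053 - (-7.573891))
       = -1.344351
Iteration 5:
  f(-1.174259) = 1.858053
  f(-1.344351) = 0.537328
  x_6 = -1.344351 - 0.537328×(-1.344351 - (-1.174259))/(0.537328 - 1.858053)
       = -1.413552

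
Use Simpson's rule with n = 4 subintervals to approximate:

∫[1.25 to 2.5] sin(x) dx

f(x) = sin(x)
a = 1.25, b = 2.5, n = 4
h = (b - a)/n = 0.312500

Simpson's rule: (h/3)[f(x₀) + 4f(x₁) + 2f(x₂) + ... + f(xₙ)]

x_0 = 1.2500, f(x_0) = 0.948985, coefficient = 1
x_1 = 1.5625, f(x_1) = 0.999966, coefficient = 4
x_2 = 1.8750, f(x_2) = 0.954086, coefficient = 2
x_3 = 2.1875, f(x_3) = 0.815789, coefficient = 4
x_4 = 2.5000, f(x_4) = 0.598472, coefficient = 1

I ≈ (0.312500/3) × 10.718648 = 1.116526
Exact value: 1.116466
Error: 0.000060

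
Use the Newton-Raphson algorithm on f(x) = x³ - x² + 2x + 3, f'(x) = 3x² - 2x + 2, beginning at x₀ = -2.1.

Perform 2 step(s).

f(x) = x³ - x² + 2x + 3
f'(x) = 3x² - 2x + 2
x₀ = -2.1

Newton-Raphson formula: x_{n+1} = x_n - f(x_n)/f'(x_n)

Iteration 1:
  f(-2.100000) = -14.871000
  f'(-2.100000) = 19.430000
  x_1 = -2.100000 - (-14.871000)/19.430000 = -1.334637
Iteration 2:
  f(-1.334637) = -3.827862
  f'(-1.334637) = 10.013043
  x_2 = -1.334637 - (-3.827862)/10.013043 = -0.952350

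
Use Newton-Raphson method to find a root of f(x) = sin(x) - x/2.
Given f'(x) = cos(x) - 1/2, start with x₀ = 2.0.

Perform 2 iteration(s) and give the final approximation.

f(x) = sin(x) - x/2
f'(x) = cos(x) - 1/2
x₀ = 2.0

Newton-Raphson formula: x_{n+1} = x_n - f(x_n)/f'(x_n)

Iteration 1:
  f(2.000000) = -0.090703
  f'(2.000000) = -0.916147
  x_1 = 2.000000 - (-0.090703)/(-0.916147) = 1.900996
Iteration 2:
  f(1.900996) = -0.004520
  f'(1.900996) = -0.824232
  x_2 = 1.900996 - (-0.004520)/(-0.824232) = 1.895512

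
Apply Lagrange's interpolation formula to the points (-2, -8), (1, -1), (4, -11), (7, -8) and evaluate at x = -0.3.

Lagrange interpolation formula:
P(x) = Σ yᵢ × Lᵢ(x)
where Lᵢ(x) = Π_{j≠i} (x - xⱼ)/(xᵢ - xⱼ)

L_0(-0.3) = (-0.3 - 1)/(-2 - 1) × (-0.3 - 4)/(-2 - 4) × (-0.3 - 7)/(-2 - 7) = 0.251895
L_1(-0.3) = (-0.3 - (-2))/(1 - (-2)) × (-0.3 - 4)/(1 - 4) × (-0.3 - 7)/(1 - 7) = 0.988204
L_2(-0.3) = (-0.3 - (-2))/(4 - (-2)) × (-0.3 - 1)/(4 - 1) × (-0.3 - 7)/(4 - 7) = -0.298759
L_3(-0.3) = (-0.3 - (-2))/(7 - (-2)) × (-0.3 - 1)/(7 - 1) × (-0.3 - 4)/(7 - 4) = 0.058660

P(-0.3) = (-8)×L_0(-0.3) + (-1)×L_1(-0.3) + (-11)×L_2(-0.3) + (-8)×L_3(-0.3)
P(-0.3) = -0.186296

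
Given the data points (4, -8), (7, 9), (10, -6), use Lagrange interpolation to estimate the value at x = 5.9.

Lagrange interpolation formula:
P(x) = Σ yᵢ × Lᵢ(x)
where Lᵢ(x) = Π_{j≠i} (x - xⱼ)/(xᵢ - xⱼ)

L_0(5.9) = (5.9 - 7)/(4 - 7) × (5.9 - 10)/(4 - 10) = 0.250556
L_1(5.9) = (5.9 - 4)/(7 - 4) × (5.9 - 10)/(7 - 10) = 0.865556
L_2(5.9) = (5.9 - 4)/(10 - 4) × (5.9 - 7)/(10 - 7) = -0.116111

P(5.9) = (-8)×L_0(5.9) + 9×L_1(5.9) + (-6)×L_2(5.9)
P(5.9) = 6.482222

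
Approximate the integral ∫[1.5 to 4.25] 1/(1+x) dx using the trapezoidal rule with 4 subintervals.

f(x) = 1/(1+x)
a = 1.5, b = 4.25, n = 4
h = (b - a)/n = 0.687500

Trapezoidal rule: (h/2)[f(x₀) + 2f(x₁) + 2f(x₂) + ... + f(xₙ)]

x_0 = 1.5000, f(x_0) = 0.400000, coefficient = 1
x_1 = 2.1875, f(x_1) = 0.313725, coefficient = 2
x_2 = 2.8750, f(x_2) = 0.258065, coefficient = 2
x_3 = 3.5625, f(x_3) = 0.219178, coefficient = 2
x_4 = 4.2500, f(x_4) = 0.190476, coefficient = 1

I ≈ (0.687500/2) × 2.172412 = 0.746767
Exact value: 0.741937
Error: 0.004829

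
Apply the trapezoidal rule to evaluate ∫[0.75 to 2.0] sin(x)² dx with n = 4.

f(x) = sin(x)²
a = 0.75, b = 2.0, n = 4
h = (b - a)/n = 0.312500

Trapezoidal rule: (h/2)[f(x₀) + 2f(x₁) + 2f(x₂) + ... + f(xₙ)]

x_0 = 0.7500, f(x_0) = 0.464631, coefficient = 1
x_1 = 1.0625, f(x_1) = 0.763133, coefficient = 2
x_2 = 1.3750, f(x_2) = 0.962151, coefficient = 2
x_3 = 1.6875, f(x_3) = 0.986442, coefficient = 2
x_4 = 2.0000, f(x_4) = 0.826822, coefficient = 1

I ≈ (0.312500/2) × 6.714906 = 1.049204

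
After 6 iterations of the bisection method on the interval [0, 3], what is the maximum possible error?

Bisection error bound: |error| ≤ (b-a)/2^n
|error| ≤ (3 - 0)/2^6 = 3/2^6
|error| ≤ 0.0468750000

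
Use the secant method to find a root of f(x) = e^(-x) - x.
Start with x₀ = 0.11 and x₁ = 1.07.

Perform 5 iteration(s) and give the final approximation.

f(x) = e^(-x) - x
x₀ = 0.11, x₁ = 1.07

Secant formula: x_{n+1} = x_n - f(x_n)(x_n - x_{n-1})/(f(x_n) - f(x_{n-1}))

Iteration 1:
  f(0.110000) = 0.785834
  f(1.070000) = -0.726991
  x_2 = 1.070000 - (-0.726991)×(1.070000 - 0.110000)/(-0.726991 - 0.785834)
       = 0.608670
Iteration 2:
  f(1.070000) = -0.726991
  f(0.608670) = -0.064596
  x_3 = 0.608670 - (-0.064596)×(0.608670 - 1.070000)/(-0.064596 - (-0.726991))
       = 0.563682
Iteration 3:
  f(0.608670) = -0.064596
  f(0.563682) = 0.005428
  x_4 = 0.563682 - 0.005428×(0.563682 - 0.608670)/(0.005428 - (-0.064596))
       = 0.567169
Iteration 4:
  f(0.563682) = 0.005428
  f(0.567169) = -0.000041
  x_5 = 0.567169 - (-0.000041)×(0.567169 - 0.563682)/(-0.000041 - 0.005428)
       = 0.567143
Iteration 5:
  f(0.567169) = -0.000041
  f(0.567143) = 0.000000
  x_6 = 0.567143 - 0.000000×(0.567143 - 0.567169)/(0.000000 - (-0.000041))
       = 0.567143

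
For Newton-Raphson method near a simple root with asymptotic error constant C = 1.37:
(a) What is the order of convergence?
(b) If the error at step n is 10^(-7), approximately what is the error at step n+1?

(a) Newton-Raphson has quadratic (order 2) convergence near simple roots.
    This means |e_{n+1}| ≈ C|e_n|².

(b) With |e_n| = 10^(-7) and C = 1.37:
    |e_{n+1}| ≈ 1.37 × (10^(-7))² = 1.37 × 10^(-14)

(a) 2 (quadratic); (b) |e_{n+1}| ≈ 1.370e-14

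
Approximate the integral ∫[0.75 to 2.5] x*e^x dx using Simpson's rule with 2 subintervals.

f(x) = x*e^x
a = 0.75, b = 2.5, n = 2
h = (b - a)/n = 0.875000

Simpson's rule: (h/3)[f(x₀) + 4f(x₁) + 2f(x₂) + ... + f(xₙ)]

x_0 = 0.7500, f(x_0) = 1.587750, coefficient = 1
x_1 = 1.6250, f(x_1) = 8.252431, coefficient = 4
x_2 = 2.5000, f(x_2) = 30.456235, coefficient = 1

I ≈ (0.875000/3) × 65.053709 = 18.973998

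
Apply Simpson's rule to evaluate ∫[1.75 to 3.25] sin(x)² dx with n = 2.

f(x) = sin(x)²
a = 1.75, b = 3.25, n = 2
h = (b - a)/n = 0.750000

Simpson's rule: (h/3)[f(x₀) + 4f(x₁) + 2f(x₂) + ... + f(xₙ)]

x_0 = 1.7500, f(x_0) = 0.968228, coefficient = 1
x_1 = 2.5000, f(x_1) = 0.358169, coefficient = 4
x_2 = 3.2500, f(x_2) = 0.011706, coefficient = 1

I ≈ (0.750000/3) × 2.412610 = 0.603153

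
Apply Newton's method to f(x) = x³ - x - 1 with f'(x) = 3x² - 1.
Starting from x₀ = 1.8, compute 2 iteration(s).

f(x) = x³ - x - 1
f'(x) = 3x² - 1
x₀ = 1.8

Newton-Raphson formula: x_{n+1} = x_n - f(x_n)/f'(x_n)

Iteration 1:
  f(1.800000) = 3.032000
  f'(1.800000) = 8.720000
  x_1 = 1.800000 - 3.032000/8.720000 = 1.452294
Iteration 2:
  f(1.452294) = 0.610821
  f'(1.452294) = 5.327470
  x_2 = 1.452294 - 0.610821/5.327470 = 1.337639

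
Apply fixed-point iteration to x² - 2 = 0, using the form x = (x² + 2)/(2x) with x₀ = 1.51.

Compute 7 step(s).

Equation: x² - 2 = 0
Fixed-point form: x = (x² + 2)/(2x)
x₀ = 1.51

x_1 = g(1.510000) = 1.417252
x_2 = g(1.417252) = 1.414217
x_3 = g(1.414217) = 1.414214
x_4 = g(1.414214) = 1.414214
x_5 = g(1.414214) = 1.414214
x_6 = g(1.414214) = 1.414214
x_7 = g(1.414214) = 1.414214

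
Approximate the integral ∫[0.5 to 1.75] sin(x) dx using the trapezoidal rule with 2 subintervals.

f(x) = sin(x)
a = 0.5, b = 1.75, n = 2
h = (b - a)/n = 0.625000

Trapezoidal rule: (h/2)[f(x₀) + 2f(x₁) + 2f(x₂) + ... + f(xₙ)]

x_0 = 0.5000, f(x_0) = 0.479426, coefficient = 1
x_1 = 1.1250, f(x_1) = 0.902268, coefficient = 2
x_2 = 1.7500, f(x_2) = 0.983986, coefficient = 1

I ≈ (0.625000/2) × 3.267947 = 1.021233
Exact value: 1.055829
Error: 0.034595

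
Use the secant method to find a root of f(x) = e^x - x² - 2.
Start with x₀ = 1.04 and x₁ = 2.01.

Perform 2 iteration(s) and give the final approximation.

f(x) = e^x - x² - 2
x₀ = 1.04, x₁ = 2.01

Secant formula: x_{n+1} = x_n - f(x_n)(x_n - x_{n-1})/(f(x_n) - f(x_{n-1}))

Iteration 1:
  f(1.040000) = -0.252383
  f(2.010000) = 1.423217
  x_2 = 2.010000 - 1.423217×(2.010000 - 1.040000)/(1.423217 - (-0.252383))
       = 1.186104
Iteration 2:
  f(2.010000) = 1.423217
  f(1.186104) = -0.132543
  x_3 = 1.186104 - (-0.132543)×(1.186104 - 2.010000)/(-0.132543 - 1.423217)
       = 1.256296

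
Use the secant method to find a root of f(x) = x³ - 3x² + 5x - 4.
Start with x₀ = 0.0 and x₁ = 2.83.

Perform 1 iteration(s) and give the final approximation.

f(x) = x³ - 3x² + 5x - 4
x₀ = 0.0, x₁ = 2.83

Secant formula: x_{n+1} = x_n - f(x_n)(x_n - x_{n-1})/(f(x_n) - f(x_{n-1}))

Iteration 1:
  f(0.000000) = -4.000000
  f(2.830000) = 8.788487
  x_2 = 2.830000 - 8.788487×(2.830000 - 0.000000)/(8.788487 - (-4.000000))
       = 0.885171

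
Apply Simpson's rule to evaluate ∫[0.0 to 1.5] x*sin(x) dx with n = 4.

f(x) = x*sin(x)
a = 0.0, b = 1.5, n = 4
h = (b - a)/n = 0.375000

Simpson's rule: (h/3)[f(x₀) + 4f(x₁) + 2f(x₂) + ... + f(xₙ)]

x_0 = 0.0000, f(x_0) = 0.000000, coefficient = 1
x_1 = 0.3750, f(x_1) = 0.137352, coefficient = 4
x_2 = 0.7500, f(x_2) = 0.511229, coefficient = 2
x_3 = 1.1250, f(x_3) = 1.015051, coefficient = 4
x_4 = 1.5000, f(x_4) = 1.496242, coefficient = 1

I ≈ (0.375000/3) × 7.128314 = 0.891039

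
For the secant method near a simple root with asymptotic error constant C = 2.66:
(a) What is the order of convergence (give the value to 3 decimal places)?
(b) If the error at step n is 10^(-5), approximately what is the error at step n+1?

(a) Secant method has superlinear convergence with order φ = (1+√5)/2 ≈ 1.618.
    This means |e_{n+1}| ≈ C|e_n|^1.618.

(b) With |e_n| = 10^(-5) and C = 2.66:
    |e_{n+1}| ≈ 2.66 × (10^(-5))^1.618 = 2.66 × 10^(-8.09)

(a) ≈ 1.618 (golden ratio); (b) |e_{n+1}| ≈ 2.161e-08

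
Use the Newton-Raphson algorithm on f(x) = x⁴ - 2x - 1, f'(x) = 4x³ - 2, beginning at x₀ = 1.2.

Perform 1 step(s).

f(x) = x⁴ - 2x - 1
f'(x) = 4x³ - 2
x₀ = 1.2

Newton-Raphson formula: x_{n+1} = x_n - f(x_n)/f'(x_n)

Iteration 1:
  f(1.200000) = -1.326400
  f'(1.200000) = 4.912000
  x_1 = 1.200000 - (-1.326400)/4.912000 = 1.470033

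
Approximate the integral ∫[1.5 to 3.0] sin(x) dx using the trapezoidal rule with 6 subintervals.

f(x) = sin(x)
a = 1.5, b = 3.0, n = 6
h = (b - a)/n = 0.250000

Trapezoidal rule: (h/2)[f(x₀) + 2f(x₁) + 2f(x₂) + ... + f(xₙ)]

x_0 = 1.5000, f(x_0) = 0.997495, coefficient = 1
x_1 = 1.7500, f(x_1) = 0.983986, coefficient = 2
x_2 = 2.0000, f(x_2) = 0.909297, coefficient = 2
x_3 = 2.2500, f(x_3) = 0.778073, coefficient = 2
x_4 = 2.5000, f(x_4) = 0.598472, coefficient = 2
x_5 = 2.7500, f(x_5) = 0.381661, coefficient = 2
x_6 = 3.0000, f(x_6) = 0.141120, coefficient = 1

I ≈ (0.250000/2) × 8.441594 = 1.055199
Exact value: 1.060730
Error: 0.005530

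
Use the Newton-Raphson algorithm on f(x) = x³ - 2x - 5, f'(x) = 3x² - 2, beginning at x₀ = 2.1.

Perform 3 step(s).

f(x) = x³ - 2x - 5
f'(x) = 3x² - 2
x₀ = 2.1

Newton-Raphson formula: x_{n+1} = x_n - f(x_n)/f'(x_n)

Iteration 1:
  f(2.100000) = 0.061000
  f'(2.100000) = 11.230000
  x_1 = 2.100000 - 0.061000/11.230000 = 2.094568
Iteration 2:
  f(2.094568) = 0.000186
  f'(2.094568) = 11.161647
  x_2 = 2.094568 - 0.000186/11.161647 = 2.094551
Iteration 3:
  f(2.094551) = 0.000000
  f'(2.094551) = 11.161438
  x_3 = 2.094551 - 0.000000/11.161438 = 2.094551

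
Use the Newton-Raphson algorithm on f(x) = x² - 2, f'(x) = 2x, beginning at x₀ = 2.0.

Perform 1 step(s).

f(x) = x² - 2
f'(x) = 2x
x₀ = 2.0

Newton-Raphson formula: x_{n+1} = x_n - f(x_n)/f'(x_n)

Iteration 1:
  f(2.000000) = 2.000000
  f'(2.000000) = 4.000000
  x_1 = 2.000000 - 2.000000/4.000000 = 1.500000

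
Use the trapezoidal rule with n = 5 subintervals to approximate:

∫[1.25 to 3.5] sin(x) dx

f(x) = sin(x)
a = 1.25, b = 3.5, n = 5
h = (b - a)/n = 0.450000

Trapezoidal rule: (h/2)[f(x₀) + 2f(x₁) + 2f(x₂) + ... + f(xₙ)]

x_0 = 1.2500, f(x_0) = 0.948985, coefficient = 1
x_1 = 1.7000, f(x_1) = 0.991665, coefficient = 2
x_2 = 2.1500, f(x_2) = 0.836899, coefficient = 2
x_3 = 2.6000, f(x_3) = 0.515501, coefficient = 2
x_4 = 3.0500, f(x_4) = 0.091465, coefficient = 2
x_5 = 3.5000, f(x_5) = -0.350783, coefficient = 1

I ≈ (0.450000/2) × 5.469261 = 1.230584
Exact value: 1.251779
Error: 0.021195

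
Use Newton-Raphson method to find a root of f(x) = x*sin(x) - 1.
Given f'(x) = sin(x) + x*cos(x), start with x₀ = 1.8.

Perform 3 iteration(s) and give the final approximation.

f(x) = x*sin(x) - 1
f'(x) = sin(x) + x*cos(x)
x₀ = 1.8

Newton-Raphson formula: x_{n+1} = x_n - f(x_n)/f'(x_n)

Iteration 1:
  f(1.800000) = 0.752926
  f'(1.800000) = 0.564884
  x_1 = 1.800000 - 0.752926/0.564884 = 0.467114
Iteration 2:
  f(0.467114) = -0.789653
  f'(0.467114) = 0.867384
  x_2 = 0.467114 - (-0.789653)/0.867384 = 1.377499
Iteration 3:
  f(1.377499) = 0.351844
  f'(1.377499) = 1.245988
  x_3 = 1.377499 - 0.351844/1.245988 = 1.095117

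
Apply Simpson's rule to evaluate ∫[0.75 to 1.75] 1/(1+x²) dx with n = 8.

f(x) = 1/(1+x²)
a = 0.75, b = 1.75, n = 8
h = (b - a)/n = 0.125000

Simpson's rule: (h/3)[f(x₀) + 4f(x₁) + 2f(x₂) + ... + f(xₙ)]

x_0 = 0.7500, f(x_0) = 0.640000, coefficient = 1
x_1 = 0.8750, f(x_1) = 0.566372, coefficient = 4
x_2 = 1.0000, f(x_2) = 0.500000, coefficient = 2
x_3 = 1.1250, f(x_3) = 0.441379, coefficient = 4
x_4 = 1.2500, f(x_4) = 0.390244, coefficient = 2
x_5 = 1.3750, f(x_5) = 0.345946, coefficient = 4
x_6 = 1.5000, f(x_6) = 0.307692, coefficient = 2
x_7 = 1.6250, f(x_7) = 0.274678, coefficient = 4
x_8 = 1.7500, f(x_8) = 0.246154, coefficient = 1

I ≈ (0.125000/3) × 9.795526 = 0.408147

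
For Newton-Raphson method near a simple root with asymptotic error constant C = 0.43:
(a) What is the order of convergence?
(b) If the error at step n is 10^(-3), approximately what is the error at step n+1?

(a) Newton-Raphson has quadratic (order 2) convergence near simple roots.
    This means |e_{n+1}| ≈ C|e_n|².

(b) With |e_n| = 10^(-3) and C = 0.43:
    |e_{n+1}| ≈ 0.43 × (10^(-3))² = 0.43 × 10^(-6)

(a) 2 (quadratic); (b) |e_{n+1}| ≈ 4.300e-07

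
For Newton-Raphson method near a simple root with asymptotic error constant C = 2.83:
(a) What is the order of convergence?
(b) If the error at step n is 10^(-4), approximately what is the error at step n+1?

(a) Newton-Raphson has quadratic (order 2) convergence near simple roots.
    This means |e_{n+1}| ≈ C|e_n|².

(b) With |e_n| = 10^(-4) and C = 2.83:
    |e_{n+1}| ≈ 2.83 × (10^(-4))² = 2.83 × 10^(-8)

(a) 2 (quadratic); (b) |e_{n+1}| ≈ 2.830e-08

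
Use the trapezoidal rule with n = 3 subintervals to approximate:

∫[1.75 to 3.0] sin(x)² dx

f(x) = sin(x)²
a = 1.75, b = 3.0, n = 3
h = (b - a)/n = 0.416667

Trapezoidal rule: (h/2)[f(x₀) + 2f(x₁) + 2f(x₂) + ... + f(xₙ)]

x_0 = 1.7500, f(x_0) = 0.968228, coefficient = 1
x_1 = 2.1667, f(x_1) = 0.685022, coefficient = 2
x_2 = 2.5833, f(x_2) = 0.280593, coefficient = 2
x_3 = 3.0000, f(x_3) = 0.019915, coefficient = 1

I ≈ (0.416667/2) × 2.919373 = 0.608203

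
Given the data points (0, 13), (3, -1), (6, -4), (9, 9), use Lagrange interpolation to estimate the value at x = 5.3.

Lagrange interpolation formula:
P(x) = Σ yᵢ × Lᵢ(x)
where Lᵢ(x) = Π_{j≠i} (x - xⱼ)/(xᵢ - xⱼ)

L_0(5.3) = (5.3 - 3)/(0 - 3) × (5.3 - 6)/(0 - 6) × (5.3 - 9)/(0 - 9) = -0.036772
L_1(5.3) = (5.3 - 0)/(3 - 0) × (5.3 - 6)/(3 - 6) × (5.3 - 9)/(3 - 9) = 0.254204
L_2(5.3) = (5.3 - 0)/(6 - 0) × (5.3 - 3)/(6 - 3) × (5.3 - 9)/(6 - 9) = 0.835241
L_3(5.3) = (5.3 - 0)/(9 - 0) × (5.3 - 3)/(9 - 3) × (5.3 - 6)/(9 - 6) = -0.052673

P(5.3) = 13×L_0(5.3) + (-1)×L_1(5.3) + (-4)×L_2(5.3) + 9×L_3(5.3)
P(5.3) = -4.547253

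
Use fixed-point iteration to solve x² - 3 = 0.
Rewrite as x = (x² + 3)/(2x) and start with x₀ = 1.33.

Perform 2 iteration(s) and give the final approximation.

Equation: x² - 3 = 0
Fixed-point form: x = (x² + 3)/(2x)
x₀ = 1.33

x_1 = g(1.330000) = 1.792820
x_2 = g(1.792820) = 1.733081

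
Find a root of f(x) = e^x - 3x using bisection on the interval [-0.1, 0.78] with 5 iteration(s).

f(x) = e^x - 3x
Initial interval: [-0.1, 0.78]

Iteration 1:
  c_1 = (-0.100000 + 0.780000)/2 = 0.340000
  f(c_1) = f(0.340000) = 0.384948
  f(a) × f(c) ≥ 0, new interval: [0.340000, 0.780000]
Iteration 2:
  c_2 = (0.340000 + 0.780000)/2 = 0.560000
  f(c_2) = f(0.560000) = 0.070673
  f(a) × f(c) ≥ 0, new interval: [0.560000, 0.780000]
Iteration 3:
  c_3 = (0.560000 + 0.780000)/2 = 0.670000
  f(c_3) = f(0.670000) = -0.055763
  f(a) × f(c) < 0, new interval: [0.560000, 0.670000]
Iteration 4:
  c_4 = (0.560000 + 0.670000)/2 = 0.615000
  f(c_4) = f(0.615000) = 0.004657
  f(a) × f(c) ≥ 0, new interval: [0.615000, 0.670000]
Iteration 5:
  c_5 = (0.615000 + 0.670000)/2 = 0.642500
  f(c_5) = f(0.642500) = -0.026272
  f(a) × f(c) < 0, new interval: [0.615000, 0.642500]

After 5 iteration(s), the approximation is c_5 = 0.642500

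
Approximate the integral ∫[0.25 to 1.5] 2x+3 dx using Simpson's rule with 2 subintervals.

f(x) = 2x+3
a = 0.25, b = 1.5, n = 2
h = (b - a)/n = 0.625000

Simpson's rule: (h/3)[f(x₀) + 4f(x₁) + 2f(x₂) + ... + f(xₙ)]

x_0 = 0.2500, f(x_0) = 3.500000, coefficient = 1
x_1 = 0.8750, f(x_1) = 4.750000, coefficient = 4
x_2 = 1.5000, f(x_2) = 6.000000, coefficient = 1

I ≈ (0.625000/3) × 28.500000 = 5.937500
Exact value: 5.937500
Error: 0.000000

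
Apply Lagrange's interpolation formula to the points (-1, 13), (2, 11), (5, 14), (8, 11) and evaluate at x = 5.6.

Lagrange interpolation formula:
P(x) = Σ yᵢ × Lᵢ(x)
where Lᵢ(x) = Π_{j≠i} (x - xⱼ)/(xᵢ - xⱼ)

L_0(5.6) = (5.6 - 2)/(-1 - 2) × (5.6 - 5)/(-1 - 5) × (5.6 - 8)/(-1 - 8) = 0.032000
L_1(5.6) = (5.6 - (-1))/(2 - (-1)) × (5.6 - 5)/(2 - 5) × (5.6 - 8)/(2 - 8) = -0.176000
L_2(5.6) = (5.6 - (-1))/(5 - (-1)) × (5.6 - 2)/(5 - 2) × (5.6 - 8)/(5 - 8) = 1.056000
L_3(5.6) = (5.6 - (-1))/(8 - (-1)) × (5.6 - 2)/(8 - 2) × (5.6 - 5)/(8 - 5) = 0.088000

P(5.6) = 13×L_0(5.6) + 11×L_1(5.6) + 14×L_2(5.6) + 11×L_3(5.6)
P(5.6) = 14.232000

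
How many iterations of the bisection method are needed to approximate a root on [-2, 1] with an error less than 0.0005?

We need (b-a)/2^n ≤ 0.0005
(1 - (-2))/2^n ≤ 0.0005
3/2^n ≤ 0.0005
2^n ≥ 6000
n ≥ log₂(6000) = 12.55
n ≥ 13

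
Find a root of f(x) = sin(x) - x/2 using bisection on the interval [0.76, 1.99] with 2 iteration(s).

f(x) = sin(x) - x/2
Initial interval: [0.76, 1.99]

Iteration 1:
  c_1 = (0.760000 + 1.990000)/2 = 1.375000
  f(c_1) = f(1.375000) = 0.293393
  f(a) × f(c) ≥ 0, new interval: [1.375000, 1.990000]
Iteration 2:
  c_2 = (1.375000 + 1.990000)/2 = 1.682500
  f(c_2) = f(1.682500) = 0.152518
  f(a) × f(c) ≥ 0, new interval: [1.682500, 1.990000]

After 2 iteration(s), the approximation is c_2 = 1.682500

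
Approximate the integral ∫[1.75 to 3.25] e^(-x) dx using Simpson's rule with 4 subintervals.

f(x) = e^(-x)
a = 1.75, b = 3.25, n = 4
h = (b - a)/n = 0.375000

Simpson's rule: (h/3)[f(x₀) + 4f(x₁) + 2f(x₂) + ... + f(xₙ)]

x_0 = 1.7500, f(x_0) = 0.173774, coefficient = 1
x_1 = 2.1250, f(x_1) = 0.119433, coefficient = 4
x_2 = 2.5000, f(x_2) = 0.082085, coefficient = 2
x_3 = 2.8750, f(x_3) = 0.056416, coefficient = 4
x_4 = 3.2500, f(x_4) = 0.038774, coefficient = 1

I ≈ (0.375000/3) × 1.080115 = 0.135014
Exact value: 0.135000
Error: 0.000015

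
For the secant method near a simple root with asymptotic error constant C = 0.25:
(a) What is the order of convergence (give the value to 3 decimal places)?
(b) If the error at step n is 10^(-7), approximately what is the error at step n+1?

(a) Secant method has superlinear convergence with order φ = (1+√5)/2 ≈ 1.618.
    This means |e_{n+1}| ≈ C|e_n|^1.618.

(b) With |e_n| = 10^(-7) and C = 0.25:
    |e_{n+1}| ≈ 0.25 × (10^(-7))^1.618 = 0.25 × 10^(-11.33)

(a) ≈ 1.618 (golden ratio); (b) |e_{n+1}| ≈ 1.180e-12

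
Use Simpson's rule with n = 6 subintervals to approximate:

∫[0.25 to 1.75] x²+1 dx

f(x) = x²+1
a = 0.25, b = 1.75, n = 6
h = (b - a)/n = 0.250000

Simpson's rule: (h/3)[f(x₀) + 4f(x₁) + 2f(x₂) + ... + f(xₙ)]

x_0 = 0.2500, f(x_0) = 1.062500, coefficient = 1
x_1 = 0.5000, f(x_1) = 1.250000, coefficient = 4
x_2 = 0.7500, f(x_2) = 1.562500, coefficient = 2
x_3 = 1.0000, f(x_3) = 2.000000, coefficient = 4
x_4 = 1.2500, f(x_4) = 2.562500, coefficient = 2
x_5 = 1.5000, f(x_5) = 3.250000, coefficient = 4
x_6 = 1.7500, f(x_6) = 4.062500, coefficient = 1

I ≈ (0.250000/3) × 39.375000 = 3.281250
Exact value: 3.281250
Error: 0.000000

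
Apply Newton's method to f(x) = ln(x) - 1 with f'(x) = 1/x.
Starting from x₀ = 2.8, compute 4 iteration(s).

f(x) = ln(x) - 1
f'(x) = 1/x
x₀ = 2.8

Newton-Raphson formula: x_{n+1} = x_n - f(x_n)/f'(x_n)

Iteration 1:
  f(2.800000) = 0.029619
  f'(2.800000) = 0.357143
  x_1 = 2.800000 - 0.029619/0.357143 = 2.717066
Iteration 2:
  f(2.717066) = -0.000448
  f'(2.717066) = 0.368044
  x_2 = 2.717066 - (-0.000448)/0.368044 = 2.718282
Iteration 3:
  f(2.718282) = 0.000000
  f'(2.718282) = 0.367879
  x_3 = 2.718282 - 0.000000/0.367879 = 2.718282
Iteration 4:
  f(2.718282) = 0.000000
  f'(2.718282) = 0.367879
  x_4 = 2.718282 - 0.000000/0.367879 = 2.718282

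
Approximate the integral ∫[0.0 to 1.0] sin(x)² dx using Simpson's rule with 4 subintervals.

f(x) = sin(x)²
a = 0.0, b = 1.0, n = 4
h = (b - a)/n = 0.250000

Simpson's rule: (h/3)[f(x₀) + 4f(x₁) + 2f(x₂) + ... + f(xₙ)]

x_0 = 0.0000, f(x_0) = 0.000000, coefficient = 1
x_1 = 0.2500, f(x_1) = 0.061209, coefficient = 4
x_2 = 0.5000, f(x_2) = 0.229849, coefficient = 2
x_3 = 0.7500, f(x_3) = 0.464631, coefficient = 4
x_4 = 1.0000, f(x_4) = 0.708073, coefficient = 1

I ≈ (0.250000/3) × 3.271132 = 0.272594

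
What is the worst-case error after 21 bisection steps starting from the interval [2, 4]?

Bisection error bound: |error| ≤ (b-a)/2^n
|error| ≤ (4 - 2)/2^21 = 2/2^21
|error| ≤ 0.0000009537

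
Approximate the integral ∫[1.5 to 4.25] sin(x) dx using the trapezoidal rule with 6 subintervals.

f(x) = sin(x)
a = 1.5, b = 4.25, n = 6
h = (b - a)/n = 0.458333

Trapezoidal rule: (h/2)[f(x₀) + 2f(x₁) + 2f(x₂) + ... + f(xₙ)]

x_0 = 1.5000, f(x_0) = 0.997495, coefficient = 1
x_1 = 1.9583, f(x_1) = 0.925843, coefficient = 2
x_2 = 2.4167, f(x_2) = 0.663080, coefficient = 2
x_3 = 2.8750, f(x_3) = 0.263446, coefficient = 2
x_4 = 3.3333, f(x_4) = -0.190568, coefficient = 2
x_5 = 3.7917, f(x_5) = -0.605245, coefficient = 2
x_6 = 4.2500, f(x_6) = -0.894989, coefficient = 1

I ≈ (0.458333/2) × 2.215616 = 0.507745
Exact value: 0.516825
Error: 0.009079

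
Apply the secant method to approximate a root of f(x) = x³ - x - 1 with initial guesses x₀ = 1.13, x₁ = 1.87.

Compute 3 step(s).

f(x) = x³ - x - 1
x₀ = 1.13, x₁ = 1.87

Secant formula: x_{n+1} = x_n - f(x_n)(x_n - x_{n-1})/(f(x_n) - f(x_{n-1}))

Iteration 1:
  f(1.130000) = -0.687103
  f(1.870000) = 3.669203
  x_2 = 1.870000 - 3.669203×(1.870000 - 1.130000)/(3.669203 - (-0.687103))
       = 1.246717
Iteration 2:
  f(1.870000) = 3.669203
  f(1.246717) = -0.308940
  x_3 = 1.246717 - (-0.308940)×(1.246717 - 1.870000)/(-0.308940 - 3.669203)
       = 1.295121
Iteration 3:
  f(1.246717) = -0.308940
  f(1.295121) = -0.122765
  x_4 = 1.295121 - (-0.122765)×(1.295121 - 1.246717)/(-0.122765 - (-0.308940))
       = 1.327039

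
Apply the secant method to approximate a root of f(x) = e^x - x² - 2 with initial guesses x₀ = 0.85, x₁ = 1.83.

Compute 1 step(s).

f(x) = e^x - x² - 2
x₀ = 0.85, x₁ = 1.83

Secant formula: x_{n+1} = x_n - f(x_n)(x_n - x_{n-1})/(f(x_n) - f(x_{n-1}))

Iteration 1:
  f(0.850000) = -0.382853
  f(1.830000) = 0.884987
  x_2 = 1.830000 - 0.884987×(1.830000 - 0.850000)/(0.884987 - (-0.382853))
       = 1.145933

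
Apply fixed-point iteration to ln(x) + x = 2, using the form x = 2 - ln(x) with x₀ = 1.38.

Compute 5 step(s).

Equation: ln(x) + x = 2
Fixed-point form: x = 2 - ln(x)
x₀ = 1.38

x_1 = g(1.380000) = 1.677917
x_2 = g(1.677917) = 1.482447
x_3 = g(1.482447) = 1.606306
x_4 = g(1.606306) = 1.526063
x_5 = g(1.526063) = 1.577309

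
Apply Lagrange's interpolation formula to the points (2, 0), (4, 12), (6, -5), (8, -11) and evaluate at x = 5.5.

Lagrange interpolation formula:
P(x) = Σ yᵢ × Lᵢ(x)
where Lᵢ(x) = Π_{j≠i} (x - xⱼ)/(xᵢ - xⱼ)

L_0(5.5) = (5.5 - 4)/(2 - 4) × (5.5 - 6)/(2 - 6) × (5.5 - 8)/(2 - 8) = -0.039062
L_1(5.5) = (5.5 - 2)/(4 - 2) × (5.5 - 6)/(4 - 6) × (5.5 - 8)/(4 - 8) = 0.273438
L_2(5.5) = (5.5 - 2)/(6 - 2) × (5.5 - 4)/(6 - 4) × (5.5 - 8)/(6 - 8) = 0.820312
L_3(5.5) = (5.5 - 2)/(8 - 2) × (5.5 - 4)/(8 - 4) × (5.5 - 6)/(8 - 6) = -0.054688

P(5.5) = 0×L_0(5.5) + 12×L_1(5.5) + (-5)×L_2(5.5) + (-11)×L_3(5.5)
P(5.5) = -0.218750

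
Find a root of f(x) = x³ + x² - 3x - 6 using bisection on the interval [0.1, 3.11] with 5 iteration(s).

f(x) = x³ + x² - 3x - 6
Initial interval: [0.1, 3.11]

Iteration 1:
  c_1 = (0.100000 + 3.110000)/2 = 1.605000
  f(c_1) = f(1.605000) = -4.104455
  f(a) × f(c) ≥ 0, new interval: [1.605000, 3.110000]
Iteration 2:
  c_2 = (1.605000 + 3.110000)/2 = 2.357500
  f(c_2) = f(2.357500) = 5.587834
  f(a) × f(c) < 0, new interval: [1.605000, 2.357500]
Iteration 3:
  c_3 = (1.605000 + 2.357500)/2 = 1.981250
  f(c_3) = f(1.981250) = -0.241296
  f(a) × f(c) ≥ 0, new interval: [1.981250, 2.357500]
Iteration 4:
  c_4 = (1.981250 + 2.357500)/2 = 2.169375
  f(c_4) = f(2.169375) = 2.407549
  f(a) × f(c) < 0, new interval: [1.981250, 2.169375]
Iteration 5:
  c_5 = (1.981250 + 2.169375)/2 = 2.075312
  f(c_5) = f(2.075312) = 1.019193
  f(a) × f(c) < 0, new interval: [1.981250, 2.075312]

After 5 iteration(s), the approximation is c_5 = 2.075312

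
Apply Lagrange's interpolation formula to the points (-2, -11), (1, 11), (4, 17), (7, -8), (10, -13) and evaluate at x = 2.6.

Lagrange interpolation formula:
P(x) = Σ yᵢ × Lᵢ(x)
where Lᵢ(x) = Π_{j≠i} (x - xⱼ)/(xᵢ - xⱼ)

L_0(2.6) = (2.6 - 1)/(-2 - 1) × (2.6 - 4)/(-2 - 4) × (2.6 - 7)/(-2 - 7) × (2.6 - 10)/(-2 - 10) = -0.037518
L_1(2.6) = (2.6 - (-2))/(1 - (-2)) × (2.6 - 4)/(1 - 4) × (2.6 - 7)/(1 - 7) × (2.6 - 10)/(1 - 10) = 0.431453
L_2(2.6) = (2.6 - (-2))/(4 - (-2)) × (2.6 - 1)/(4 - 1) × (2.6 - 7)/(4 - 7) × (2.6 - 10)/(4 - 10) = 0.739635
L_3(2.6) = (2.6 - (-2))/(7 - (-2)) × (2.6 - 1)/(7 - 1) × (2.6 - 4)/(7 - 4) × (2.6 - 10)/(7 - 10) = -0.156892
L_4(2.6) = (2.6 - (-2))/(10 - (-2)) × (2.6 - 1)/(10 - 1) × (2.6 - 4)/(10 - 4) × (2.6 - 7)/(10 - 7) = 0.023322

P(2.6) = (-11)×L_0(2.6) + 11×L_1(2.6) + 17×L_2(2.6) + (-8)×L_3(2.6) + (-13)×L_4(2.6)
P(2.6) = 18.684425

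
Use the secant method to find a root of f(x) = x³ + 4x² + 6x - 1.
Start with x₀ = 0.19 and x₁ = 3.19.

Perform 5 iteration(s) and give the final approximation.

f(x) = x³ + 4x² + 6x - 1
x₀ = 0.19, x₁ = 3.19

Secant formula: x_{n+1} = x_n - f(x_n)(x_n - x_{n-1})/(f(x_n) - f(x_{n-1}))

Iteration 1:
  f(0.190000) = 0.291259
  f(3.190000) = 91.306159
  x_2 = 3.190000 - 91.306159×(3.190000 - 0.190000)/(91.306159 - 0.291259)
       = 0.180400
Iteration 2:
  f(3.190000) = 91.306159
  f(0.180400) = 0.218445
  x_3 = 0.180400 - 0.218445×(0.180400 - 3.190000)/(0.218445 - 91.306159)
       = 0.173182
Iteration 3:
  f(0.180400) = 0.218445
  f(0.173182) = 0.164255
  x_4 = 0.173182 - 0.164255×(0.173182 - 0.180400)/(0.164255 - 0.218445)
       = 0.151305
Iteration 4:
  f(0.173182) = 0.164255
  f(0.151305) = 0.002867
  x_5 = 0.151305 - 0.002867×(0.151305 - 0.173182)/(0.002867 - 0.164255)
       = 0.150916
Iteration 5:
  f(0.151305) = 0.002867
  f(0.150916) = 0.000039
  x_6 = 0.150916 - 0.000039×(0.150916 - 0.151305)/(0.000039 - 0.002867)
       = 0.150911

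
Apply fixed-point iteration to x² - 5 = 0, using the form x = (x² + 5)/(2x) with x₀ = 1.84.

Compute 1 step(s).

Equation: x² - 5 = 0
Fixed-point form: x = (x² + 5)/(2x)
x₀ = 1.84

x_1 = g(1.840000) = 2.278696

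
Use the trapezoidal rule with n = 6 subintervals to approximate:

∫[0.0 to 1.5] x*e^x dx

f(x) = x*e^x
a = 0.0, b = 1.5, n = 6
h = (b - a)/n = 0.250000

Trapezoidal rule: (h/2)[f(x₀) + 2f(x₁) + 2f(x₂) + ... + f(xₙ)]

x_0 = 0.0000, f(x_0) = 0.000000, coefficient = 1
x_1 = 0.2500, f(x_1) = 0.321006, coefficient = 2
x_2 = 0.5000, f(x_2) = 0.824361, coefficient = 2
x_3 = 0.7500, f(x_3) = 1.587750, coefficient = 2
x_4 = 1.0000, f(x_4) = 2.718282, coefficient = 2
x_5 = 1.2500, f(x_5) = 4.362929, coefficient = 2
x_6 = 1.5000, f(x_6) = 6.722534, coefficient = 1

I ≈ (0.250000/2) × 26.351189 = 3.293899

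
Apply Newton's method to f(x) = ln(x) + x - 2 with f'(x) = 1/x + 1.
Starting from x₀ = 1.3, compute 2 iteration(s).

f(x) = ln(x) + x - 2
f'(x) = 1/x + 1
x₀ = 1.3

Newton-Raphson formula: x_{n+1} = x_n - f(x_n)/f'(x_n)

Iteration 1:
  f(1.300000) = -0.437636
  f'(1.300000) = 1.769231
  x_1 = 1.300000 - (-0.437636)/1.769231 = 1.547359
Iteration 2:
  f(1.547359) = -0.016091
  f'(1.547359) = 1.646262
  x_2 = 1.547359 - (-0.016091)/1.646262 = 1.557134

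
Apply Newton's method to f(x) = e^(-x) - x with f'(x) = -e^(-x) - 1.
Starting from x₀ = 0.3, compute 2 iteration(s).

f(x) = e^(-x) - x
f'(x) = -e^(-x) - 1
x₀ = 0.3

Newton-Raphson formula: x_{n+1} = x_n - f(x_n)/f'(x_n)

Iteration 1:
  f(0.300000) = 0.440818
  f'(0.300000) = -1.740818
  x_1 = 0.300000 - 0.440818/(-1.740818) = 0.553225
Iteration 2:
  f(0.553225) = 0.021868
  f'(0.553225) = -1.575092
  x_2 = 0.553225 - 0.021868/(-1.575092) = 0.567108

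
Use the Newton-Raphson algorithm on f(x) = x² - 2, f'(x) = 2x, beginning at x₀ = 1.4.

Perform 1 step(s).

f(x) = x² - 2
f'(x) = 2x
x₀ = 1.4

Newton-Raphson formula: x_{n+1} = x_n - f(x_n)/f'(x_n)

Iteration 1:
  f(1.400000) = -0.040000
  f'(1.400000) = 2.800000
  x_1 = 1.400000 - (-0.040000)/2.800000 = 1.414286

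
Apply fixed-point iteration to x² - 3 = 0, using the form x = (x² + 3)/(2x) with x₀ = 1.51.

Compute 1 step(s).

Equation: x² - 3 = 0
Fixed-point form: x = (x² + 3)/(2x)
x₀ = 1.51

x_1 = g(1.510000) = 1.748377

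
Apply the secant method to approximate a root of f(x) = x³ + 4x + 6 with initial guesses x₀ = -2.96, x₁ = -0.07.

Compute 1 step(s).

f(x) = x³ + 4x + 6
x₀ = -2.96, x₁ = -0.07

Secant formula: x_{n+1} = x_n - f(x_n)(x_n - x_{n-1})/(f(x_n) - f(x_{n-1}))

Iteration 1:
  f(-2.960000) = -31.774336
  f(-0.070000) = 5.719657
  x_2 = -0.070000 - 5.719657×(-0.070000 - (-2.960000))/(5.719657 - (-31.774336))
       = -0.510866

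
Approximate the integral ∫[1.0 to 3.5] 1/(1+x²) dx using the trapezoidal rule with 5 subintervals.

f(x) = 1/(1+x²)
a = 1.0, b = 3.5, n = 5
h = (b - a)/n = 0.500000

Trapezoidal rule: (h/2)[f(x₀) + 2f(x₁) + 2f(x₂) + ... + f(xₙ)]

x_0 = 1.0000, f(x_0) = 0.500000, coefficient = 1
x_1 = 1.5000, f(x_1) = 0.307692, coefficient = 2
x_2 = 2.0000, f(x_2) = 0.200000, coefficient = 2
x_3 = 2.5000, f(x_3) = 0.137931, coefficient = 2
x_4 = 3.0000, f(x_4) = 0.100000, coefficient = 2
x_5 = 3.5000, f(x_5) = 0.075472, coefficient = 1

I ≈ (0.500000/2) × 2.066718 = 0.516680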